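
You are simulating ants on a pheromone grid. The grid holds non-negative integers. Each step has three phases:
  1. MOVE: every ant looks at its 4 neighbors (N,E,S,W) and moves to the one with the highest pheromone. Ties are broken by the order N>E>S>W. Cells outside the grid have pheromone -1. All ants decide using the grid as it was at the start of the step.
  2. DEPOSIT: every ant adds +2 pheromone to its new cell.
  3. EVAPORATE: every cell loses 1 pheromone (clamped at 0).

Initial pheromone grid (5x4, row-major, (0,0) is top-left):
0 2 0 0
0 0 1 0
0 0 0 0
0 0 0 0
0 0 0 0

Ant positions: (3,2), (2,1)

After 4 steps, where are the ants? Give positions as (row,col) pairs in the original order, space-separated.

Step 1: ant0:(3,2)->N->(2,2) | ant1:(2,1)->N->(1,1)
  grid max=1 at (0,1)
Step 2: ant0:(2,2)->N->(1,2) | ant1:(1,1)->N->(0,1)
  grid max=2 at (0,1)
Step 3: ant0:(1,2)->N->(0,2) | ant1:(0,1)->E->(0,2)
  grid max=3 at (0,2)
Step 4: ant0:(0,2)->W->(0,1) | ant1:(0,2)->W->(0,1)
  grid max=4 at (0,1)

(0,1) (0,1)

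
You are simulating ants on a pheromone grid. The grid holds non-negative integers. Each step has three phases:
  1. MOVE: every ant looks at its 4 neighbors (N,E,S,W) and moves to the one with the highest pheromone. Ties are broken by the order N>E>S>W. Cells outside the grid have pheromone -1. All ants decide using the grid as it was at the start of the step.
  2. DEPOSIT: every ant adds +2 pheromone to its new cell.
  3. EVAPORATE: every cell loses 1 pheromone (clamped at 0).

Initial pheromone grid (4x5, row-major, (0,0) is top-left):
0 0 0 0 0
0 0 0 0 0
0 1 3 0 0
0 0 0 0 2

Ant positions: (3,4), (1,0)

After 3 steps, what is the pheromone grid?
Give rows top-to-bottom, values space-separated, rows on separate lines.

After step 1: ants at (2,4),(0,0)
  1 0 0 0 0
  0 0 0 0 0
  0 0 2 0 1
  0 0 0 0 1
After step 2: ants at (3,4),(0,1)
  0 1 0 0 0
  0 0 0 0 0
  0 0 1 0 0
  0 0 0 0 2
After step 3: ants at (2,4),(0,2)
  0 0 1 0 0
  0 0 0 0 0
  0 0 0 0 1
  0 0 0 0 1

0 0 1 0 0
0 0 0 0 0
0 0 0 0 1
0 0 0 0 1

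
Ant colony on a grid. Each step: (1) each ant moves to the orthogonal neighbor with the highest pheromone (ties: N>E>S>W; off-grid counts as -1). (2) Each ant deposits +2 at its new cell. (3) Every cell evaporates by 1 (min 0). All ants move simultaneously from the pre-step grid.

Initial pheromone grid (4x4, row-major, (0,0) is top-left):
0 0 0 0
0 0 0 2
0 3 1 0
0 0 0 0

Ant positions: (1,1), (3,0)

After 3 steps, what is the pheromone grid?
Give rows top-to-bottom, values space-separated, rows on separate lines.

After step 1: ants at (2,1),(2,0)
  0 0 0 0
  0 0 0 1
  1 4 0 0
  0 0 0 0
After step 2: ants at (2,0),(2,1)
  0 0 0 0
  0 0 0 0
  2 5 0 0
  0 0 0 0
After step 3: ants at (2,1),(2,0)
  0 0 0 0
  0 0 0 0
  3 6 0 0
  0 0 0 0

0 0 0 0
0 0 0 0
3 6 0 0
0 0 0 0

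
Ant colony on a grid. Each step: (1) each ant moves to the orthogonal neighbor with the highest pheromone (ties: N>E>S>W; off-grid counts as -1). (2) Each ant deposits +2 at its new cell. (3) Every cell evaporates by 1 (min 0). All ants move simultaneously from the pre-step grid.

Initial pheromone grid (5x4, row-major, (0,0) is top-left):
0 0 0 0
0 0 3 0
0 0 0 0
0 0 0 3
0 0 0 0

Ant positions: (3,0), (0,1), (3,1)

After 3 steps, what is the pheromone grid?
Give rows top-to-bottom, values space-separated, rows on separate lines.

After step 1: ants at (2,0),(0,2),(2,1)
  0 0 1 0
  0 0 2 0
  1 1 0 0
  0 0 0 2
  0 0 0 0
After step 2: ants at (2,1),(1,2),(2,0)
  0 0 0 0
  0 0 3 0
  2 2 0 0
  0 0 0 1
  0 0 0 0
After step 3: ants at (2,0),(0,2),(2,1)
  0 0 1 0
  0 0 2 0
  3 3 0 0
  0 0 0 0
  0 0 0 0

0 0 1 0
0 0 2 0
3 3 0 0
0 0 0 0
0 0 0 0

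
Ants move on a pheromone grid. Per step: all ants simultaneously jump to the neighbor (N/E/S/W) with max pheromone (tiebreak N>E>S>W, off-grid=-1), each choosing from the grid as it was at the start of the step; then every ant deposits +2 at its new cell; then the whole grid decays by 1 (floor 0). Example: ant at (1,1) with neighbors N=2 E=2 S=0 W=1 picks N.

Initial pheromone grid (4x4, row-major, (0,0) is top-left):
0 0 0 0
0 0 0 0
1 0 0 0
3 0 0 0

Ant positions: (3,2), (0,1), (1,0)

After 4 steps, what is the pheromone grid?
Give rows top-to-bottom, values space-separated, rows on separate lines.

After step 1: ants at (2,2),(0,2),(2,0)
  0 0 1 0
  0 0 0 0
  2 0 1 0
  2 0 0 0
After step 2: ants at (1,2),(0,3),(3,0)
  0 0 0 1
  0 0 1 0
  1 0 0 0
  3 0 0 0
After step 3: ants at (0,2),(1,3),(2,0)
  0 0 1 0
  0 0 0 1
  2 0 0 0
  2 0 0 0
After step 4: ants at (0,3),(0,3),(3,0)
  0 0 0 3
  0 0 0 0
  1 0 0 0
  3 0 0 0

0 0 0 3
0 0 0 0
1 0 0 0
3 0 0 0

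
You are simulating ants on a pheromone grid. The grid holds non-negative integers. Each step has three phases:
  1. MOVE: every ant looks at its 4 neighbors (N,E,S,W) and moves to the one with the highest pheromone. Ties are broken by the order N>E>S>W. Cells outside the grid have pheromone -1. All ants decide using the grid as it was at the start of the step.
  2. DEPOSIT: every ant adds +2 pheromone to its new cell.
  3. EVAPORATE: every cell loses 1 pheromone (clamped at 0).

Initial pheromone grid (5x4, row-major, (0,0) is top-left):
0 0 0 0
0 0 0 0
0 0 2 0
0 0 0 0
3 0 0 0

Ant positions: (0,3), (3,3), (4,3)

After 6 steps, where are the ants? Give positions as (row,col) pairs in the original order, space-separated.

Step 1: ant0:(0,3)->S->(1,3) | ant1:(3,3)->N->(2,3) | ant2:(4,3)->N->(3,3)
  grid max=2 at (4,0)
Step 2: ant0:(1,3)->S->(2,3) | ant1:(2,3)->N->(1,3) | ant2:(3,3)->N->(2,3)
  grid max=4 at (2,3)
Step 3: ant0:(2,3)->N->(1,3) | ant1:(1,3)->S->(2,3) | ant2:(2,3)->N->(1,3)
  grid max=5 at (1,3)
Step 4: ant0:(1,3)->S->(2,3) | ant1:(2,3)->N->(1,3) | ant2:(1,3)->S->(2,3)
  grid max=8 at (2,3)
Step 5: ant0:(2,3)->N->(1,3) | ant1:(1,3)->S->(2,3) | ant2:(2,3)->N->(1,3)
  grid max=9 at (1,3)
Step 6: ant0:(1,3)->S->(2,3) | ant1:(2,3)->N->(1,3) | ant2:(1,3)->S->(2,3)
  grid max=12 at (2,3)

(2,3) (1,3) (2,3)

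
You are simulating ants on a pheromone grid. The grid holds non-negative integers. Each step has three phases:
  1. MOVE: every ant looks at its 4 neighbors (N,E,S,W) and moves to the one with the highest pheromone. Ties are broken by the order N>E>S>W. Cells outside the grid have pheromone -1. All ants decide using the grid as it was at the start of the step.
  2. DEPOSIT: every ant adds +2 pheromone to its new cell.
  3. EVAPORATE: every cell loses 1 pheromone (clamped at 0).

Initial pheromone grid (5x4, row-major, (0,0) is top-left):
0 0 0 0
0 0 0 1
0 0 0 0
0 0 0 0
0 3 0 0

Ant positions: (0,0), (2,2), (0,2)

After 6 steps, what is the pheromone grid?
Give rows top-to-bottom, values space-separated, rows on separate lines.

After step 1: ants at (0,1),(1,2),(0,3)
  0 1 0 1
  0 0 1 0
  0 0 0 0
  0 0 0 0
  0 2 0 0
After step 2: ants at (0,2),(0,2),(1,3)
  0 0 3 0
  0 0 0 1
  0 0 0 0
  0 0 0 0
  0 1 0 0
After step 3: ants at (0,3),(0,3),(0,3)
  0 0 2 5
  0 0 0 0
  0 0 0 0
  0 0 0 0
  0 0 0 0
After step 4: ants at (0,2),(0,2),(0,2)
  0 0 7 4
  0 0 0 0
  0 0 0 0
  0 0 0 0
  0 0 0 0
After step 5: ants at (0,3),(0,3),(0,3)
  0 0 6 9
  0 0 0 0
  0 0 0 0
  0 0 0 0
  0 0 0 0
After step 6: ants at (0,2),(0,2),(0,2)
  0 0 11 8
  0 0 0 0
  0 0 0 0
  0 0 0 0
  0 0 0 0

0 0 11 8
0 0 0 0
0 0 0 0
0 0 0 0
0 0 0 0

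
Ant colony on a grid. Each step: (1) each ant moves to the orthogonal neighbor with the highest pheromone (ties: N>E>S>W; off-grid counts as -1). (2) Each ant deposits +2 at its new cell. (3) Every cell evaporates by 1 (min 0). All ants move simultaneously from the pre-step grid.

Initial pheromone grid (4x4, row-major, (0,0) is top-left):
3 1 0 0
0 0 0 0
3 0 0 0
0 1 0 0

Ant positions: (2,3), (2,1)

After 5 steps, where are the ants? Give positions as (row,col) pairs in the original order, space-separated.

Step 1: ant0:(2,3)->N->(1,3) | ant1:(2,1)->W->(2,0)
  grid max=4 at (2,0)
Step 2: ant0:(1,3)->N->(0,3) | ant1:(2,0)->N->(1,0)
  grid max=3 at (2,0)
Step 3: ant0:(0,3)->S->(1,3) | ant1:(1,0)->S->(2,0)
  grid max=4 at (2,0)
Step 4: ant0:(1,3)->N->(0,3) | ant1:(2,0)->N->(1,0)
  grid max=3 at (2,0)
Step 5: ant0:(0,3)->S->(1,3) | ant1:(1,0)->S->(2,0)
  grid max=4 at (2,0)

(1,3) (2,0)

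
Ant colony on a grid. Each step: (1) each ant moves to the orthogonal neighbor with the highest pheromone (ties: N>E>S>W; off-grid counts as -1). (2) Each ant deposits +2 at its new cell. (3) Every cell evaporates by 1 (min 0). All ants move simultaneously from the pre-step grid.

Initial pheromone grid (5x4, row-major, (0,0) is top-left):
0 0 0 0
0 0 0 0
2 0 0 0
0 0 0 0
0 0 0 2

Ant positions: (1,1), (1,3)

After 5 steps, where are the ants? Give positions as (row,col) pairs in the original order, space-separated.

Step 1: ant0:(1,1)->N->(0,1) | ant1:(1,3)->N->(0,3)
  grid max=1 at (0,1)
Step 2: ant0:(0,1)->E->(0,2) | ant1:(0,3)->S->(1,3)
  grid max=1 at (0,2)
Step 3: ant0:(0,2)->E->(0,3) | ant1:(1,3)->N->(0,3)
  grid max=3 at (0,3)
Step 4: ant0:(0,3)->S->(1,3) | ant1:(0,3)->S->(1,3)
  grid max=3 at (1,3)
Step 5: ant0:(1,3)->N->(0,3) | ant1:(1,3)->N->(0,3)
  grid max=5 at (0,3)

(0,3) (0,3)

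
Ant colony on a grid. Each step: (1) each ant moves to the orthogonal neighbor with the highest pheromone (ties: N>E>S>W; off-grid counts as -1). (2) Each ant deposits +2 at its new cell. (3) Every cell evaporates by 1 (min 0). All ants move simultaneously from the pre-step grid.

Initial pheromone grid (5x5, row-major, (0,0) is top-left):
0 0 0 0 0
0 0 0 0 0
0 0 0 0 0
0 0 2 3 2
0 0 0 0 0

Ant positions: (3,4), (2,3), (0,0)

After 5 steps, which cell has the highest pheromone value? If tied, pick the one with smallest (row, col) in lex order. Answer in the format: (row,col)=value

Step 1: ant0:(3,4)->W->(3,3) | ant1:(2,3)->S->(3,3) | ant2:(0,0)->E->(0,1)
  grid max=6 at (3,3)
Step 2: ant0:(3,3)->E->(3,4) | ant1:(3,3)->E->(3,4) | ant2:(0,1)->E->(0,2)
  grid max=5 at (3,3)
Step 3: ant0:(3,4)->W->(3,3) | ant1:(3,4)->W->(3,3) | ant2:(0,2)->E->(0,3)
  grid max=8 at (3,3)
Step 4: ant0:(3,3)->E->(3,4) | ant1:(3,3)->E->(3,4) | ant2:(0,3)->E->(0,4)
  grid max=7 at (3,3)
Step 5: ant0:(3,4)->W->(3,3) | ant1:(3,4)->W->(3,3) | ant2:(0,4)->S->(1,4)
  grid max=10 at (3,3)
Final grid:
  0 0 0 0 0
  0 0 0 0 1
  0 0 0 0 0
  0 0 0 10 5
  0 0 0 0 0
Max pheromone 10 at (3,3)

Answer: (3,3)=10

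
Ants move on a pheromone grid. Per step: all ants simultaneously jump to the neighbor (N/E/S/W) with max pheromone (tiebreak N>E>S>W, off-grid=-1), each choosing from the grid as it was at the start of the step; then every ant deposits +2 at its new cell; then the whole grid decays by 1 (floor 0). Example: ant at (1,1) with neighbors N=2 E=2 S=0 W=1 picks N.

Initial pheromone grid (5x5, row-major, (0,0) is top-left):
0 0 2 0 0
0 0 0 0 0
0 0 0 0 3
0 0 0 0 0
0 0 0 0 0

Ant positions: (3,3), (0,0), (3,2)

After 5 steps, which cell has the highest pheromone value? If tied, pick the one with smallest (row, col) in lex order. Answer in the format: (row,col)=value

Step 1: ant0:(3,3)->N->(2,3) | ant1:(0,0)->E->(0,1) | ant2:(3,2)->N->(2,2)
  grid max=2 at (2,4)
Step 2: ant0:(2,3)->E->(2,4) | ant1:(0,1)->E->(0,2) | ant2:(2,2)->E->(2,3)
  grid max=3 at (2,4)
Step 3: ant0:(2,4)->W->(2,3) | ant1:(0,2)->E->(0,3) | ant2:(2,3)->E->(2,4)
  grid max=4 at (2,4)
Step 4: ant0:(2,3)->E->(2,4) | ant1:(0,3)->W->(0,2) | ant2:(2,4)->W->(2,3)
  grid max=5 at (2,4)
Step 5: ant0:(2,4)->W->(2,3) | ant1:(0,2)->E->(0,3) | ant2:(2,3)->E->(2,4)
  grid max=6 at (2,4)
Final grid:
  0 0 1 1 0
  0 0 0 0 0
  0 0 0 5 6
  0 0 0 0 0
  0 0 0 0 0
Max pheromone 6 at (2,4)

Answer: (2,4)=6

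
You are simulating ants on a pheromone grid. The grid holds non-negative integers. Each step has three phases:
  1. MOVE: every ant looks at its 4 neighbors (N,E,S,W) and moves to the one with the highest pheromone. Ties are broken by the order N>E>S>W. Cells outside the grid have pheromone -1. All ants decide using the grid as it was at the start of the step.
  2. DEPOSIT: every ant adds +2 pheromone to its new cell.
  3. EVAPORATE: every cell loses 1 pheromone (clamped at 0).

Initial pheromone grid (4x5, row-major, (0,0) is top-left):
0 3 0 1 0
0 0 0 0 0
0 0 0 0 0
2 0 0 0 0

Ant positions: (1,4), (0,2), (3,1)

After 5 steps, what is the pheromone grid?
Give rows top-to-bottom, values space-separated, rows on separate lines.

After step 1: ants at (0,4),(0,1),(3,0)
  0 4 0 0 1
  0 0 0 0 0
  0 0 0 0 0
  3 0 0 0 0
After step 2: ants at (1,4),(0,2),(2,0)
  0 3 1 0 0
  0 0 0 0 1
  1 0 0 0 0
  2 0 0 0 0
After step 3: ants at (0,4),(0,1),(3,0)
  0 4 0 0 1
  0 0 0 0 0
  0 0 0 0 0
  3 0 0 0 0
After step 4: ants at (1,4),(0,2),(2,0)
  0 3 1 0 0
  0 0 0 0 1
  1 0 0 0 0
  2 0 0 0 0
After step 5: ants at (0,4),(0,1),(3,0)
  0 4 0 0 1
  0 0 0 0 0
  0 0 0 0 0
  3 0 0 0 0

0 4 0 0 1
0 0 0 0 0
0 0 0 0 0
3 0 0 0 0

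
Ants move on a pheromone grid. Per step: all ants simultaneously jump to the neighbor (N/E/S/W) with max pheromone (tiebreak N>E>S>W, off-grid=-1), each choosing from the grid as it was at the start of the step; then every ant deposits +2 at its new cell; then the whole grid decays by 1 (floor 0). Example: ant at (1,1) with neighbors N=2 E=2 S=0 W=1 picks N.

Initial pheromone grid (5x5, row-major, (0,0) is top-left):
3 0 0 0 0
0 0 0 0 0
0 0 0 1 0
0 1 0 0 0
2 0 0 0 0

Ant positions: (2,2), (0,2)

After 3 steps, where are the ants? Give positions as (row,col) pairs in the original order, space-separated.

Step 1: ant0:(2,2)->E->(2,3) | ant1:(0,2)->E->(0,3)
  grid max=2 at (0,0)
Step 2: ant0:(2,3)->N->(1,3) | ant1:(0,3)->E->(0,4)
  grid max=1 at (0,0)
Step 3: ant0:(1,3)->S->(2,3) | ant1:(0,4)->S->(1,4)
  grid max=2 at (2,3)

(2,3) (1,4)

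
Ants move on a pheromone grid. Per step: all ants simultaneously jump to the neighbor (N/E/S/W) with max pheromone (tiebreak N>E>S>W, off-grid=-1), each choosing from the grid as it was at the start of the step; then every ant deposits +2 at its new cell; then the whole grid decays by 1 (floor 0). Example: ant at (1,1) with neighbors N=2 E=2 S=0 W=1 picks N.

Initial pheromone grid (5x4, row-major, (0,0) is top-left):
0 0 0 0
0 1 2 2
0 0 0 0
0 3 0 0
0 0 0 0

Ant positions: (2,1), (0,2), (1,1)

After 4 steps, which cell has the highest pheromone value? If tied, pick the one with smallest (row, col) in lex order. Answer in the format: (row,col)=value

Step 1: ant0:(2,1)->S->(3,1) | ant1:(0,2)->S->(1,2) | ant2:(1,1)->E->(1,2)
  grid max=5 at (1,2)
Step 2: ant0:(3,1)->N->(2,1) | ant1:(1,2)->E->(1,3) | ant2:(1,2)->E->(1,3)
  grid max=4 at (1,2)
Step 3: ant0:(2,1)->S->(3,1) | ant1:(1,3)->W->(1,2) | ant2:(1,3)->W->(1,2)
  grid max=7 at (1,2)
Step 4: ant0:(3,1)->N->(2,1) | ant1:(1,2)->E->(1,3) | ant2:(1,2)->E->(1,3)
  grid max=6 at (1,2)
Final grid:
  0 0 0 0
  0 0 6 6
  0 1 0 0
  0 3 0 0
  0 0 0 0
Max pheromone 6 at (1,2)

Answer: (1,2)=6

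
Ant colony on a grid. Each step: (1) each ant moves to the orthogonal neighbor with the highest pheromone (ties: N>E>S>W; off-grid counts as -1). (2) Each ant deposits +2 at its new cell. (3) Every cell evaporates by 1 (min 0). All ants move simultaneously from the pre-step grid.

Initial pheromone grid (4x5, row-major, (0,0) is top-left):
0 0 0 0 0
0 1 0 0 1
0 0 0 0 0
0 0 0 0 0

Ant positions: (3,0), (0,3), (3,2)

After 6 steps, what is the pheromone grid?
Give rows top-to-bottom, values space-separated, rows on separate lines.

After step 1: ants at (2,0),(0,4),(2,2)
  0 0 0 0 1
  0 0 0 0 0
  1 0 1 0 0
  0 0 0 0 0
After step 2: ants at (1,0),(1,4),(1,2)
  0 0 0 0 0
  1 0 1 0 1
  0 0 0 0 0
  0 0 0 0 0
After step 3: ants at (0,0),(0,4),(0,2)
  1 0 1 0 1
  0 0 0 0 0
  0 0 0 0 0
  0 0 0 0 0
After step 4: ants at (0,1),(1,4),(0,3)
  0 1 0 1 0
  0 0 0 0 1
  0 0 0 0 0
  0 0 0 0 0
After step 5: ants at (0,2),(0,4),(0,4)
  0 0 1 0 3
  0 0 0 0 0
  0 0 0 0 0
  0 0 0 0 0
After step 6: ants at (0,3),(1,4),(1,4)
  0 0 0 1 2
  0 0 0 0 3
  0 0 0 0 0
  0 0 0 0 0

0 0 0 1 2
0 0 0 0 3
0 0 0 0 0
0 0 0 0 0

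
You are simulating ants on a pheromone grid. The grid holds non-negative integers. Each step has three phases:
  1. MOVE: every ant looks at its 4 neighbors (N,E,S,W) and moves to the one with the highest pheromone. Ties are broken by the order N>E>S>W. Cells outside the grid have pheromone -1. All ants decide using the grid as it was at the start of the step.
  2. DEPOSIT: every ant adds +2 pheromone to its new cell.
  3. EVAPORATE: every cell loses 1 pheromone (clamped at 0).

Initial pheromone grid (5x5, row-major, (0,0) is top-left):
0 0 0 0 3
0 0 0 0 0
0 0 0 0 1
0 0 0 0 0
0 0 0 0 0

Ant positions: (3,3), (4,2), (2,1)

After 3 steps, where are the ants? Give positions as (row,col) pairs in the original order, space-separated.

Step 1: ant0:(3,3)->N->(2,3) | ant1:(4,2)->N->(3,2) | ant2:(2,1)->N->(1,1)
  grid max=2 at (0,4)
Step 2: ant0:(2,3)->N->(1,3) | ant1:(3,2)->N->(2,2) | ant2:(1,1)->N->(0,1)
  grid max=1 at (0,1)
Step 3: ant0:(1,3)->N->(0,3) | ant1:(2,2)->N->(1,2) | ant2:(0,1)->E->(0,2)
  grid max=1 at (0,2)

(0,3) (1,2) (0,2)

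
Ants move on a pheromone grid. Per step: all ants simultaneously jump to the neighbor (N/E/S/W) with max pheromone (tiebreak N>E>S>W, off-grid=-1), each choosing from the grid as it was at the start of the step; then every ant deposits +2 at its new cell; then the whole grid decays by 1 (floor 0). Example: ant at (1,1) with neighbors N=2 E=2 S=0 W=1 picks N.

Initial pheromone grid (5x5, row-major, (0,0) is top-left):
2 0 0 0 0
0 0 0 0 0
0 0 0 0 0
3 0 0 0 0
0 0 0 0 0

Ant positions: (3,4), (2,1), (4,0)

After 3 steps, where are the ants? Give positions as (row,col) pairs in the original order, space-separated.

Step 1: ant0:(3,4)->N->(2,4) | ant1:(2,1)->N->(1,1) | ant2:(4,0)->N->(3,0)
  grid max=4 at (3,0)
Step 2: ant0:(2,4)->N->(1,4) | ant1:(1,1)->N->(0,1) | ant2:(3,0)->N->(2,0)
  grid max=3 at (3,0)
Step 3: ant0:(1,4)->N->(0,4) | ant1:(0,1)->E->(0,2) | ant2:(2,0)->S->(3,0)
  grid max=4 at (3,0)

(0,4) (0,2) (3,0)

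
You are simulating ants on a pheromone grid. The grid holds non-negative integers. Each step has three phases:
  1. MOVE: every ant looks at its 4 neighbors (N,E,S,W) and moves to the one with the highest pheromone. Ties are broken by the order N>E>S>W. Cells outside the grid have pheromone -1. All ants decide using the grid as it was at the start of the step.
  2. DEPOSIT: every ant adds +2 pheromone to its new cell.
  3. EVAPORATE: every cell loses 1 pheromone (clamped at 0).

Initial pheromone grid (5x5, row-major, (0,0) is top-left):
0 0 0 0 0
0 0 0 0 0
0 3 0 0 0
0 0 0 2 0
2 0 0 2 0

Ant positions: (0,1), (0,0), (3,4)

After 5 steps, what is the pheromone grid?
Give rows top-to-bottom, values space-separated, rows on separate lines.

After step 1: ants at (0,2),(0,1),(3,3)
  0 1 1 0 0
  0 0 0 0 0
  0 2 0 0 0
  0 0 0 3 0
  1 0 0 1 0
After step 2: ants at (0,1),(0,2),(4,3)
  0 2 2 0 0
  0 0 0 0 0
  0 1 0 0 0
  0 0 0 2 0
  0 0 0 2 0
After step 3: ants at (0,2),(0,1),(3,3)
  0 3 3 0 0
  0 0 0 0 0
  0 0 0 0 0
  0 0 0 3 0
  0 0 0 1 0
After step 4: ants at (0,1),(0,2),(4,3)
  0 4 4 0 0
  0 0 0 0 0
  0 0 0 0 0
  0 0 0 2 0
  0 0 0 2 0
After step 5: ants at (0,2),(0,1),(3,3)
  0 5 5 0 0
  0 0 0 0 0
  0 0 0 0 0
  0 0 0 3 0
  0 0 0 1 0

0 5 5 0 0
0 0 0 0 0
0 0 0 0 0
0 0 0 3 0
0 0 0 1 0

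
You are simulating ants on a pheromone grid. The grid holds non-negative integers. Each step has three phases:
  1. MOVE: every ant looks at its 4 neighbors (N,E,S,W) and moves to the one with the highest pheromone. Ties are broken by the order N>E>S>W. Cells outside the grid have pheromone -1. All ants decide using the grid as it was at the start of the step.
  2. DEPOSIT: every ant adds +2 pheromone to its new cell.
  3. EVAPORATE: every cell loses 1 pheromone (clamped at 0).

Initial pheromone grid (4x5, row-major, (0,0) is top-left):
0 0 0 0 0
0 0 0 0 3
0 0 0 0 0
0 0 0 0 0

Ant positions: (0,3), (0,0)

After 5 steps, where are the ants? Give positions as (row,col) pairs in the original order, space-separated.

Step 1: ant0:(0,3)->E->(0,4) | ant1:(0,0)->E->(0,1)
  grid max=2 at (1,4)
Step 2: ant0:(0,4)->S->(1,4) | ant1:(0,1)->E->(0,2)
  grid max=3 at (1,4)
Step 3: ant0:(1,4)->N->(0,4) | ant1:(0,2)->E->(0,3)
  grid max=2 at (1,4)
Step 4: ant0:(0,4)->S->(1,4) | ant1:(0,3)->E->(0,4)
  grid max=3 at (1,4)
Step 5: ant0:(1,4)->N->(0,4) | ant1:(0,4)->S->(1,4)
  grid max=4 at (1,4)

(0,4) (1,4)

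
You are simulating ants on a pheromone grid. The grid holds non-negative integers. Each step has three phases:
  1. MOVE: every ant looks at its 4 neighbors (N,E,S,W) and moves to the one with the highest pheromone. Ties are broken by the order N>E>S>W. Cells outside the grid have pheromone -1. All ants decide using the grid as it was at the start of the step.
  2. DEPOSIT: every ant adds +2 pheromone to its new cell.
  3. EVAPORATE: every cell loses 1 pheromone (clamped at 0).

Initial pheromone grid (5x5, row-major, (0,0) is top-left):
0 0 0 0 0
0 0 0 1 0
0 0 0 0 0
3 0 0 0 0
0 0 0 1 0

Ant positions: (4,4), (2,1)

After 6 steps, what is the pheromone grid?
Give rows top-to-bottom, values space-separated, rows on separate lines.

After step 1: ants at (4,3),(1,1)
  0 0 0 0 0
  0 1 0 0 0
  0 0 0 0 0
  2 0 0 0 0
  0 0 0 2 0
After step 2: ants at (3,3),(0,1)
  0 1 0 0 0
  0 0 0 0 0
  0 0 0 0 0
  1 0 0 1 0
  0 0 0 1 0
After step 3: ants at (4,3),(0,2)
  0 0 1 0 0
  0 0 0 0 0
  0 0 0 0 0
  0 0 0 0 0
  0 0 0 2 0
After step 4: ants at (3,3),(0,3)
  0 0 0 1 0
  0 0 0 0 0
  0 0 0 0 0
  0 0 0 1 0
  0 0 0 1 0
After step 5: ants at (4,3),(0,4)
  0 0 0 0 1
  0 0 0 0 0
  0 0 0 0 0
  0 0 0 0 0
  0 0 0 2 0
After step 6: ants at (3,3),(1,4)
  0 0 0 0 0
  0 0 0 0 1
  0 0 0 0 0
  0 0 0 1 0
  0 0 0 1 0

0 0 0 0 0
0 0 0 0 1
0 0 0 0 0
0 0 0 1 0
0 0 0 1 0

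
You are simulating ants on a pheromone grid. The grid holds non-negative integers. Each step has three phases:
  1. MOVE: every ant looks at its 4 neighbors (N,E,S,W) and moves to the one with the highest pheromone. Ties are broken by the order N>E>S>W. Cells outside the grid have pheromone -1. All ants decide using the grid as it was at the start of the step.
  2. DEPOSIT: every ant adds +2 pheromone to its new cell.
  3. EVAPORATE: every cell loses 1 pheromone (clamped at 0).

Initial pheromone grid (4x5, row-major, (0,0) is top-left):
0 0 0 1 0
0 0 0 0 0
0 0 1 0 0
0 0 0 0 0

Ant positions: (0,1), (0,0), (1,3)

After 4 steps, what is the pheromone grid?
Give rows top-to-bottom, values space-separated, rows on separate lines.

After step 1: ants at (0,2),(0,1),(0,3)
  0 1 1 2 0
  0 0 0 0 0
  0 0 0 0 0
  0 0 0 0 0
After step 2: ants at (0,3),(0,2),(0,2)
  0 0 4 3 0
  0 0 0 0 0
  0 0 0 0 0
  0 0 0 0 0
After step 3: ants at (0,2),(0,3),(0,3)
  0 0 5 6 0
  0 0 0 0 0
  0 0 0 0 0
  0 0 0 0 0
After step 4: ants at (0,3),(0,2),(0,2)
  0 0 8 7 0
  0 0 0 0 0
  0 0 0 0 0
  0 0 0 0 0

0 0 8 7 0
0 0 0 0 0
0 0 0 0 0
0 0 0 0 0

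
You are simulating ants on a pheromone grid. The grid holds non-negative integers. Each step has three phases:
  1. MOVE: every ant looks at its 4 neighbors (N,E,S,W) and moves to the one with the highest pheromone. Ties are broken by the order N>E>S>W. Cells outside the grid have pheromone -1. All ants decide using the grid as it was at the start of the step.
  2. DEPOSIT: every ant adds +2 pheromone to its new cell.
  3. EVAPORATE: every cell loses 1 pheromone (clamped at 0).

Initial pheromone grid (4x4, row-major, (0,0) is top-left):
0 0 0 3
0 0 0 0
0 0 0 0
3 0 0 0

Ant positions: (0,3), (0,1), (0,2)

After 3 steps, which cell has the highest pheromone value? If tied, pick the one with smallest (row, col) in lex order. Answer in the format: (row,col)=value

Answer: (0,3)=8

Derivation:
Step 1: ant0:(0,3)->S->(1,3) | ant1:(0,1)->E->(0,2) | ant2:(0,2)->E->(0,3)
  grid max=4 at (0,3)
Step 2: ant0:(1,3)->N->(0,3) | ant1:(0,2)->E->(0,3) | ant2:(0,3)->S->(1,3)
  grid max=7 at (0,3)
Step 3: ant0:(0,3)->S->(1,3) | ant1:(0,3)->S->(1,3) | ant2:(1,3)->N->(0,3)
  grid max=8 at (0,3)
Final grid:
  0 0 0 8
  0 0 0 5
  0 0 0 0
  0 0 0 0
Max pheromone 8 at (0,3)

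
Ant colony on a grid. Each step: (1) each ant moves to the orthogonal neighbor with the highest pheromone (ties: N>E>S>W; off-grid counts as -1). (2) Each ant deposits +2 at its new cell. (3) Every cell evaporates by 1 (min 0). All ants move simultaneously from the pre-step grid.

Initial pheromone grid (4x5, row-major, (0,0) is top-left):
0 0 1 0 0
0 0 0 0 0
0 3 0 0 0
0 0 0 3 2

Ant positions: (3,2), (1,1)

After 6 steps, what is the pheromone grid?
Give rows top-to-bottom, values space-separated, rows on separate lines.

After step 1: ants at (3,3),(2,1)
  0 0 0 0 0
  0 0 0 0 0
  0 4 0 0 0
  0 0 0 4 1
After step 2: ants at (3,4),(1,1)
  0 0 0 0 0
  0 1 0 0 0
  0 3 0 0 0
  0 0 0 3 2
After step 3: ants at (3,3),(2,1)
  0 0 0 0 0
  0 0 0 0 0
  0 4 0 0 0
  0 0 0 4 1
After step 4: ants at (3,4),(1,1)
  0 0 0 0 0
  0 1 0 0 0
  0 3 0 0 0
  0 0 0 3 2
After step 5: ants at (3,3),(2,1)
  0 0 0 0 0
  0 0 0 0 0
  0 4 0 0 0
  0 0 0 4 1
After step 6: ants at (3,4),(1,1)
  0 0 0 0 0
  0 1 0 0 0
  0 3 0 0 0
  0 0 0 3 2

0 0 0 0 0
0 1 0 0 0
0 3 0 0 0
0 0 0 3 2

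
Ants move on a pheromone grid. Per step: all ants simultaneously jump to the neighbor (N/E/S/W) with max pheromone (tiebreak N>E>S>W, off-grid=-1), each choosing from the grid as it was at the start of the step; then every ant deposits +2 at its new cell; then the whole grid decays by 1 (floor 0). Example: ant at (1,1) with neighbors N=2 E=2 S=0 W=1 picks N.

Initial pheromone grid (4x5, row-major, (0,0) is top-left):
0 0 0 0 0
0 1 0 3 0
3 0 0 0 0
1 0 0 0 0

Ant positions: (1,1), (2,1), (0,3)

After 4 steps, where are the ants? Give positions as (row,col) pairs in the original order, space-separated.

Step 1: ant0:(1,1)->N->(0,1) | ant1:(2,1)->W->(2,0) | ant2:(0,3)->S->(1,3)
  grid max=4 at (1,3)
Step 2: ant0:(0,1)->E->(0,2) | ant1:(2,0)->N->(1,0) | ant2:(1,3)->N->(0,3)
  grid max=3 at (1,3)
Step 3: ant0:(0,2)->E->(0,3) | ant1:(1,0)->S->(2,0) | ant2:(0,3)->S->(1,3)
  grid max=4 at (1,3)
Step 4: ant0:(0,3)->S->(1,3) | ant1:(2,0)->N->(1,0) | ant2:(1,3)->N->(0,3)
  grid max=5 at (1,3)

(1,3) (1,0) (0,3)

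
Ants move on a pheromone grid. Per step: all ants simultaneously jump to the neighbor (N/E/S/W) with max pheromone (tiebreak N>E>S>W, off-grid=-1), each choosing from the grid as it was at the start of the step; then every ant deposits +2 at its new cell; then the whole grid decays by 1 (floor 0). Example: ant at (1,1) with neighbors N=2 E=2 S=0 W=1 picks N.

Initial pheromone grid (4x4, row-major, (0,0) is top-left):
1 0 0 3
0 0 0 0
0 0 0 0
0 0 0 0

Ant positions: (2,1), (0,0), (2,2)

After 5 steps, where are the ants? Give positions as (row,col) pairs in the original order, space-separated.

Step 1: ant0:(2,1)->N->(1,1) | ant1:(0,0)->E->(0,1) | ant2:(2,2)->N->(1,2)
  grid max=2 at (0,3)
Step 2: ant0:(1,1)->N->(0,1) | ant1:(0,1)->S->(1,1) | ant2:(1,2)->W->(1,1)
  grid max=4 at (1,1)
Step 3: ant0:(0,1)->S->(1,1) | ant1:(1,1)->N->(0,1) | ant2:(1,1)->N->(0,1)
  grid max=5 at (0,1)
Step 4: ant0:(1,1)->N->(0,1) | ant1:(0,1)->S->(1,1) | ant2:(0,1)->S->(1,1)
  grid max=8 at (1,1)
Step 5: ant0:(0,1)->S->(1,1) | ant1:(1,1)->N->(0,1) | ant2:(1,1)->N->(0,1)
  grid max=9 at (0,1)

(1,1) (0,1) (0,1)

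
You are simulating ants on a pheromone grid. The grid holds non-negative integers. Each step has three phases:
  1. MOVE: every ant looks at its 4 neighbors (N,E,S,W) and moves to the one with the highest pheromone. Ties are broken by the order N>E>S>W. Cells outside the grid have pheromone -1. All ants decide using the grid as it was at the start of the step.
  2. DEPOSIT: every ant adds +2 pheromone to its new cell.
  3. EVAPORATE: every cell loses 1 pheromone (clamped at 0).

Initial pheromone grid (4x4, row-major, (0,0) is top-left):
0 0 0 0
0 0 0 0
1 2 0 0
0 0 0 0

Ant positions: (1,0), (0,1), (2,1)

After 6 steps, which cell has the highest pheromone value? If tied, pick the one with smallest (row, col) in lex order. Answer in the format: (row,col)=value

Step 1: ant0:(1,0)->S->(2,0) | ant1:(0,1)->E->(0,2) | ant2:(2,1)->W->(2,0)
  grid max=4 at (2,0)
Step 2: ant0:(2,0)->E->(2,1) | ant1:(0,2)->E->(0,3) | ant2:(2,0)->E->(2,1)
  grid max=4 at (2,1)
Step 3: ant0:(2,1)->W->(2,0) | ant1:(0,3)->S->(1,3) | ant2:(2,1)->W->(2,0)
  grid max=6 at (2,0)
Step 4: ant0:(2,0)->E->(2,1) | ant1:(1,3)->N->(0,3) | ant2:(2,0)->E->(2,1)
  grid max=6 at (2,1)
Step 5: ant0:(2,1)->W->(2,0) | ant1:(0,3)->S->(1,3) | ant2:(2,1)->W->(2,0)
  grid max=8 at (2,0)
Step 6: ant0:(2,0)->E->(2,1) | ant1:(1,3)->N->(0,3) | ant2:(2,0)->E->(2,1)
  grid max=8 at (2,1)
Final grid:
  0 0 0 1
  0 0 0 0
  7 8 0 0
  0 0 0 0
Max pheromone 8 at (2,1)

Answer: (2,1)=8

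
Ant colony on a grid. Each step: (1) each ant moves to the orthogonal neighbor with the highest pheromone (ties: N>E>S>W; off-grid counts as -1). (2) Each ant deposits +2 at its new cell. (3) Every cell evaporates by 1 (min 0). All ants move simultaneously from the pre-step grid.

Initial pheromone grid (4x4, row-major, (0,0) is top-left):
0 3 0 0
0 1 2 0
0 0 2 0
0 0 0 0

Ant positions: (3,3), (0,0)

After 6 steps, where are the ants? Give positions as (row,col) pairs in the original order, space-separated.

Step 1: ant0:(3,3)->N->(2,3) | ant1:(0,0)->E->(0,1)
  grid max=4 at (0,1)
Step 2: ant0:(2,3)->W->(2,2) | ant1:(0,1)->E->(0,2)
  grid max=3 at (0,1)
Step 3: ant0:(2,2)->N->(1,2) | ant1:(0,2)->W->(0,1)
  grid max=4 at (0,1)
Step 4: ant0:(1,2)->S->(2,2) | ant1:(0,1)->E->(0,2)
  grid max=3 at (0,1)
Step 5: ant0:(2,2)->N->(1,2) | ant1:(0,2)->W->(0,1)
  grid max=4 at (0,1)
Step 6: ant0:(1,2)->S->(2,2) | ant1:(0,1)->E->(0,2)
  grid max=3 at (0,1)

(2,2) (0,2)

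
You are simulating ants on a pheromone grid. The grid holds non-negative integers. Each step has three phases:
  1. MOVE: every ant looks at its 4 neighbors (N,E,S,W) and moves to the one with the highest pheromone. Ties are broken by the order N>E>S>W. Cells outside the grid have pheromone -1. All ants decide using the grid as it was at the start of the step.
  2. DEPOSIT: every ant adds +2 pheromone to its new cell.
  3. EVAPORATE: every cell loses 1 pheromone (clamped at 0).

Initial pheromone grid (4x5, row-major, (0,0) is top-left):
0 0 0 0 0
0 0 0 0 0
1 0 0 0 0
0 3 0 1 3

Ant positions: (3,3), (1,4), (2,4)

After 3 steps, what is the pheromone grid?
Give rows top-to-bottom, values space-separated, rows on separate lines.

After step 1: ants at (3,4),(0,4),(3,4)
  0 0 0 0 1
  0 0 0 0 0
  0 0 0 0 0
  0 2 0 0 6
After step 2: ants at (2,4),(1,4),(2,4)
  0 0 0 0 0
  0 0 0 0 1
  0 0 0 0 3
  0 1 0 0 5
After step 3: ants at (3,4),(2,4),(3,4)
  0 0 0 0 0
  0 0 0 0 0
  0 0 0 0 4
  0 0 0 0 8

0 0 0 0 0
0 0 0 0 0
0 0 0 0 4
0 0 0 0 8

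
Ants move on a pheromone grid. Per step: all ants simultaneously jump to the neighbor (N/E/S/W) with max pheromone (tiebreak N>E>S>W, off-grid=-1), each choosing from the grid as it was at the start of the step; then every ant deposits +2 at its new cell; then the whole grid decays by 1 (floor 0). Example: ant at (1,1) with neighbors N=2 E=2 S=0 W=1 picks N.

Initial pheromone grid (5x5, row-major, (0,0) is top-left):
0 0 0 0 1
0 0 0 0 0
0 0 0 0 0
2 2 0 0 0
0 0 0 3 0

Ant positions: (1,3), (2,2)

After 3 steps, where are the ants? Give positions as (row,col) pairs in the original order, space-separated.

Step 1: ant0:(1,3)->N->(0,3) | ant1:(2,2)->N->(1,2)
  grid max=2 at (4,3)
Step 2: ant0:(0,3)->E->(0,4) | ant1:(1,2)->N->(0,2)
  grid max=1 at (0,2)
Step 3: ant0:(0,4)->S->(1,4) | ant1:(0,2)->E->(0,3)
  grid max=1 at (0,3)

(1,4) (0,3)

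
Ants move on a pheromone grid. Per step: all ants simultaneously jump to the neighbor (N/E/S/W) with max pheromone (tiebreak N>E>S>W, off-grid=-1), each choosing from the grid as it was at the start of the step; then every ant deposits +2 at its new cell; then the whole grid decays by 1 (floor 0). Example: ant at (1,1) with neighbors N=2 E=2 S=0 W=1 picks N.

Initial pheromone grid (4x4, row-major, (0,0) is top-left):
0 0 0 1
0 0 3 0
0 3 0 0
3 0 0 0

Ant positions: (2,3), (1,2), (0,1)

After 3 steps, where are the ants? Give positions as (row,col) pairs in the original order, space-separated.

Step 1: ant0:(2,3)->N->(1,3) | ant1:(1,2)->N->(0,2) | ant2:(0,1)->E->(0,2)
  grid max=3 at (0,2)
Step 2: ant0:(1,3)->W->(1,2) | ant1:(0,2)->S->(1,2) | ant2:(0,2)->S->(1,2)
  grid max=7 at (1,2)
Step 3: ant0:(1,2)->N->(0,2) | ant1:(1,2)->N->(0,2) | ant2:(1,2)->N->(0,2)
  grid max=7 at (0,2)

(0,2) (0,2) (0,2)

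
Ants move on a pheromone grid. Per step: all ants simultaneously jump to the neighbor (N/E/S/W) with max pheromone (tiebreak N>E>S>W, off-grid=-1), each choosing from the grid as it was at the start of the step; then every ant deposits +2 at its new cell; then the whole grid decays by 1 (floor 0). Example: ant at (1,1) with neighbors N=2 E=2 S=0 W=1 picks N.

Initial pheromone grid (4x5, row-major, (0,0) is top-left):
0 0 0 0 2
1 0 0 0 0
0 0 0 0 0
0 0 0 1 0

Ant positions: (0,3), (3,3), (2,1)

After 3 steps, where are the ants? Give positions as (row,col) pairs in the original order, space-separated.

Step 1: ant0:(0,3)->E->(0,4) | ant1:(3,3)->N->(2,3) | ant2:(2,1)->N->(1,1)
  grid max=3 at (0,4)
Step 2: ant0:(0,4)->S->(1,4) | ant1:(2,3)->N->(1,3) | ant2:(1,1)->N->(0,1)
  grid max=2 at (0,4)
Step 3: ant0:(1,4)->N->(0,4) | ant1:(1,3)->E->(1,4) | ant2:(0,1)->E->(0,2)
  grid max=3 at (0,4)

(0,4) (1,4) (0,2)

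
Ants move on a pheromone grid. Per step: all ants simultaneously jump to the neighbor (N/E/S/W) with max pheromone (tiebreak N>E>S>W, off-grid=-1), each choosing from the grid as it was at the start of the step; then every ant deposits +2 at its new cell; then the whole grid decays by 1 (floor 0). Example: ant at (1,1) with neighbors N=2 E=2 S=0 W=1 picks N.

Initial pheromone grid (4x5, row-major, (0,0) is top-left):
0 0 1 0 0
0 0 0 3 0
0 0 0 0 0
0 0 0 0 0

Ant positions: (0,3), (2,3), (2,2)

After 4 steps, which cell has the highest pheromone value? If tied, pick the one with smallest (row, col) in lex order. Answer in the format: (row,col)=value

Step 1: ant0:(0,3)->S->(1,3) | ant1:(2,3)->N->(1,3) | ant2:(2,2)->N->(1,2)
  grid max=6 at (1,3)
Step 2: ant0:(1,3)->W->(1,2) | ant1:(1,3)->W->(1,2) | ant2:(1,2)->E->(1,3)
  grid max=7 at (1,3)
Step 3: ant0:(1,2)->E->(1,3) | ant1:(1,2)->E->(1,3) | ant2:(1,3)->W->(1,2)
  grid max=10 at (1,3)
Step 4: ant0:(1,3)->W->(1,2) | ant1:(1,3)->W->(1,2) | ant2:(1,2)->E->(1,3)
  grid max=11 at (1,3)
Final grid:
  0 0 0 0 0
  0 0 8 11 0
  0 0 0 0 0
  0 0 0 0 0
Max pheromone 11 at (1,3)

Answer: (1,3)=11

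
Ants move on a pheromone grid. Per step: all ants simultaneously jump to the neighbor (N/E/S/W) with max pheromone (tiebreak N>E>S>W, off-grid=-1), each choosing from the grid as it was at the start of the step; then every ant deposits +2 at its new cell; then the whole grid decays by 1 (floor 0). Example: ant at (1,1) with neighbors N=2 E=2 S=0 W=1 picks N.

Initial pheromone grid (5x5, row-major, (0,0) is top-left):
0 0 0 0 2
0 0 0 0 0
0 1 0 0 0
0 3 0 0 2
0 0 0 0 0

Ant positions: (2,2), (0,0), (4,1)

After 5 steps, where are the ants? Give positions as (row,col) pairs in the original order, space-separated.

Step 1: ant0:(2,2)->W->(2,1) | ant1:(0,0)->E->(0,1) | ant2:(4,1)->N->(3,1)
  grid max=4 at (3,1)
Step 2: ant0:(2,1)->S->(3,1) | ant1:(0,1)->E->(0,2) | ant2:(3,1)->N->(2,1)
  grid max=5 at (3,1)
Step 3: ant0:(3,1)->N->(2,1) | ant1:(0,2)->E->(0,3) | ant2:(2,1)->S->(3,1)
  grid max=6 at (3,1)
Step 4: ant0:(2,1)->S->(3,1) | ant1:(0,3)->E->(0,4) | ant2:(3,1)->N->(2,1)
  grid max=7 at (3,1)
Step 5: ant0:(3,1)->N->(2,1) | ant1:(0,4)->S->(1,4) | ant2:(2,1)->S->(3,1)
  grid max=8 at (3,1)

(2,1) (1,4) (3,1)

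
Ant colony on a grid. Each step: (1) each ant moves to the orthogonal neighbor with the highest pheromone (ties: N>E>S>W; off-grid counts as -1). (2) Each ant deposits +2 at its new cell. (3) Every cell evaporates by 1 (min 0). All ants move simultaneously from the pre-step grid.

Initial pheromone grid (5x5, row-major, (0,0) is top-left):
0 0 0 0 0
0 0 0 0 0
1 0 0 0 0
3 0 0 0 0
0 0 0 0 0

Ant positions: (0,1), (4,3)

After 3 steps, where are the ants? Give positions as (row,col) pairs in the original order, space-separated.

Step 1: ant0:(0,1)->E->(0,2) | ant1:(4,3)->N->(3,3)
  grid max=2 at (3,0)
Step 2: ant0:(0,2)->E->(0,3) | ant1:(3,3)->N->(2,3)
  grid max=1 at (0,3)
Step 3: ant0:(0,3)->E->(0,4) | ant1:(2,3)->N->(1,3)
  grid max=1 at (0,4)

(0,4) (1,3)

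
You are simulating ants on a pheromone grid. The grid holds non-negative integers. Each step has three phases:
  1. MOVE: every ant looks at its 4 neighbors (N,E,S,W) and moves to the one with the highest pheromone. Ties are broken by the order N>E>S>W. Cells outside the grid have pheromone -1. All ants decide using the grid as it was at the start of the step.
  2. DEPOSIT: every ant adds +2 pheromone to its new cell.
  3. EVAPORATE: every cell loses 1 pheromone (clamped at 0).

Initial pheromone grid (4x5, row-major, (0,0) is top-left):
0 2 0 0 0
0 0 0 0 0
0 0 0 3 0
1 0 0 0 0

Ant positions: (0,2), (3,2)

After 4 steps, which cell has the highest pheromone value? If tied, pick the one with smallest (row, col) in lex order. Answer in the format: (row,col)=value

Step 1: ant0:(0,2)->W->(0,1) | ant1:(3,2)->N->(2,2)
  grid max=3 at (0,1)
Step 2: ant0:(0,1)->E->(0,2) | ant1:(2,2)->E->(2,3)
  grid max=3 at (2,3)
Step 3: ant0:(0,2)->W->(0,1) | ant1:(2,3)->N->(1,3)
  grid max=3 at (0,1)
Step 4: ant0:(0,1)->E->(0,2) | ant1:(1,3)->S->(2,3)
  grid max=3 at (2,3)
Final grid:
  0 2 1 0 0
  0 0 0 0 0
  0 0 0 3 0
  0 0 0 0 0
Max pheromone 3 at (2,3)

Answer: (2,3)=3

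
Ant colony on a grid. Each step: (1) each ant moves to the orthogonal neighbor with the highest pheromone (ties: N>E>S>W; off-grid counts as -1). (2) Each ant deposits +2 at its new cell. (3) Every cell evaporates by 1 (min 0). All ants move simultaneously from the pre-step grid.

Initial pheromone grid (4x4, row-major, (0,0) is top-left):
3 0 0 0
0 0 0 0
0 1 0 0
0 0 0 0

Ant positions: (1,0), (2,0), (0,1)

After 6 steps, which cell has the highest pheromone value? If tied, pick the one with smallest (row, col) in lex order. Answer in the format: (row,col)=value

Step 1: ant0:(1,0)->N->(0,0) | ant1:(2,0)->E->(2,1) | ant2:(0,1)->W->(0,0)
  grid max=6 at (0,0)
Step 2: ant0:(0,0)->E->(0,1) | ant1:(2,1)->N->(1,1) | ant2:(0,0)->E->(0,1)
  grid max=5 at (0,0)
Step 3: ant0:(0,1)->W->(0,0) | ant1:(1,1)->N->(0,1) | ant2:(0,1)->W->(0,0)
  grid max=8 at (0,0)
Step 4: ant0:(0,0)->E->(0,1) | ant1:(0,1)->W->(0,0) | ant2:(0,0)->E->(0,1)
  grid max=9 at (0,0)
Step 5: ant0:(0,1)->W->(0,0) | ant1:(0,0)->E->(0,1) | ant2:(0,1)->W->(0,0)
  grid max=12 at (0,0)
Step 6: ant0:(0,0)->E->(0,1) | ant1:(0,1)->W->(0,0) | ant2:(0,0)->E->(0,1)
  grid max=13 at (0,0)
Final grid:
  13 11 0 0
  0 0 0 0
  0 0 0 0
  0 0 0 0
Max pheromone 13 at (0,0)

Answer: (0,0)=13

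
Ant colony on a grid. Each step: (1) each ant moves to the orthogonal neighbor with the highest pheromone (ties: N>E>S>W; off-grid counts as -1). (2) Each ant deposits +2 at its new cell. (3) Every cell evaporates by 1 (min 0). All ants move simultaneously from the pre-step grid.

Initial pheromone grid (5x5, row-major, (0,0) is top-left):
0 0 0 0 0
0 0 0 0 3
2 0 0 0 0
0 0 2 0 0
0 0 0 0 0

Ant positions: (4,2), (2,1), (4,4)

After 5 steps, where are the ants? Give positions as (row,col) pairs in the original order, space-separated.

Step 1: ant0:(4,2)->N->(3,2) | ant1:(2,1)->W->(2,0) | ant2:(4,4)->N->(3,4)
  grid max=3 at (2,0)
Step 2: ant0:(3,2)->N->(2,2) | ant1:(2,0)->N->(1,0) | ant2:(3,4)->N->(2,4)
  grid max=2 at (2,0)
Step 3: ant0:(2,2)->S->(3,2) | ant1:(1,0)->S->(2,0) | ant2:(2,4)->N->(1,4)
  grid max=3 at (2,0)
Step 4: ant0:(3,2)->N->(2,2) | ant1:(2,0)->N->(1,0) | ant2:(1,4)->N->(0,4)
  grid max=2 at (2,0)
Step 5: ant0:(2,2)->S->(3,2) | ant1:(1,0)->S->(2,0) | ant2:(0,4)->S->(1,4)
  grid max=3 at (2,0)

(3,2) (2,0) (1,4)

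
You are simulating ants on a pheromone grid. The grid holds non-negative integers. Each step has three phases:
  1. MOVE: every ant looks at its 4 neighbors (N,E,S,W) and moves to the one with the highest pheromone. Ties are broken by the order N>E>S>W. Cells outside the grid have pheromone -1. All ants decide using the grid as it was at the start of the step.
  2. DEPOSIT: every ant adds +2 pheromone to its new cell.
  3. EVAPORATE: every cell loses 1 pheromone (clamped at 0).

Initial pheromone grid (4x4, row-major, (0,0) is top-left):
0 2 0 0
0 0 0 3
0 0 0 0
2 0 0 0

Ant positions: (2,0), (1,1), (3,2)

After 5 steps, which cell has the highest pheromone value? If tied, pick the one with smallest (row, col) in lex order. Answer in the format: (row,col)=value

Answer: (0,1)=5

Derivation:
Step 1: ant0:(2,0)->S->(3,0) | ant1:(1,1)->N->(0,1) | ant2:(3,2)->N->(2,2)
  grid max=3 at (0,1)
Step 2: ant0:(3,0)->N->(2,0) | ant1:(0,1)->E->(0,2) | ant2:(2,2)->N->(1,2)
  grid max=2 at (0,1)
Step 3: ant0:(2,0)->S->(3,0) | ant1:(0,2)->W->(0,1) | ant2:(1,2)->N->(0,2)
  grid max=3 at (0,1)
Step 4: ant0:(3,0)->N->(2,0) | ant1:(0,1)->E->(0,2) | ant2:(0,2)->W->(0,1)
  grid max=4 at (0,1)
Step 5: ant0:(2,0)->S->(3,0) | ant1:(0,2)->W->(0,1) | ant2:(0,1)->E->(0,2)
  grid max=5 at (0,1)
Final grid:
  0 5 4 0
  0 0 0 0
  0 0 0 0
  3 0 0 0
Max pheromone 5 at (0,1)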